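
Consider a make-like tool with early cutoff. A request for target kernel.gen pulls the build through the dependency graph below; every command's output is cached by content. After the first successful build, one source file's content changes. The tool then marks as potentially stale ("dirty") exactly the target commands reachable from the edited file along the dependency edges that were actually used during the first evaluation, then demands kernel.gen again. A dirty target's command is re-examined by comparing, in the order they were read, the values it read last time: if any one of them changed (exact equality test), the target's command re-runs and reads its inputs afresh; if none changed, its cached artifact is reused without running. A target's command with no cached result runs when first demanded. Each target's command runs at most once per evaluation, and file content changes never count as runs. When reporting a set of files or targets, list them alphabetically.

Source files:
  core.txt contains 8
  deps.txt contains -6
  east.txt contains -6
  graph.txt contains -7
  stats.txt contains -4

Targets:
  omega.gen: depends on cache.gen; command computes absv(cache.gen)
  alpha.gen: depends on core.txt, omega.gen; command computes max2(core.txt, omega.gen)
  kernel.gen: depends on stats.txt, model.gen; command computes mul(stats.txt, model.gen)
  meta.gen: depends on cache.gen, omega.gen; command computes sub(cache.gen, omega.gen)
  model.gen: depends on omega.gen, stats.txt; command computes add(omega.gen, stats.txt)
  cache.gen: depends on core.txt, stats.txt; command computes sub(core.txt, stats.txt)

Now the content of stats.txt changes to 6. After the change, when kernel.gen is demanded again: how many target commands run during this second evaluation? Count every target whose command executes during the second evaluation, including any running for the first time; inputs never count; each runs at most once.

4 target commands run: cache.gen, kernel.gen, model.gen, omega.gen.

First demand of the output computes:
  cache.gen = sub(8, -4) = 12
  omega.gen = absv(12) = 12
  model.gen = add(12, -4) = 8
  kernel.gen = mul(-4, 8) = -32

After the edit, cleaning proceeds:
  cache.gen: a read changed (stats.txt -4->6) — executes, giving 2.
  omega.gen: a read changed (cache.gen 12->2) — executes, giving 2.
  model.gen: a read changed (omega.gen 12->2; stats.txt -4->6) — executes, giving 8 — identical to its old value.
  kernel.gen: a read changed (stats.txt -4->6) — executes, giving 48.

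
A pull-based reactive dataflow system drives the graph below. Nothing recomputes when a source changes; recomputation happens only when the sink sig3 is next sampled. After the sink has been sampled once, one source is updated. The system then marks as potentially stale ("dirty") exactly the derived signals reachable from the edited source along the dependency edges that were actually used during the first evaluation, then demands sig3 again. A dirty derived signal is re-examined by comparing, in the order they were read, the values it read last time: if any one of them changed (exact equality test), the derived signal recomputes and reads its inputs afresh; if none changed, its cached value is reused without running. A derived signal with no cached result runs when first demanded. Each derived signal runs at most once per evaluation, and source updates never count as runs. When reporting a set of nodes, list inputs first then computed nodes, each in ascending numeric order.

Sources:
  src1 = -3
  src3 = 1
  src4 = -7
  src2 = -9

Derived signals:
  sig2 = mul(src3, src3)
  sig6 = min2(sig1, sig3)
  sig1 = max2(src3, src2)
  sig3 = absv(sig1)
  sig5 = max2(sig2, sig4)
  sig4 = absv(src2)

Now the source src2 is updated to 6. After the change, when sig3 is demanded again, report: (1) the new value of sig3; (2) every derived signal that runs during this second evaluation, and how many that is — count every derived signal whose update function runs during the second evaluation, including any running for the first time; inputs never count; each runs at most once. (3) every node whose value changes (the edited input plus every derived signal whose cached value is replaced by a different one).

First evaluation (everything demanded from the output):
  sig1 = max2(1, -9) = 1
  sig3 = absv(1) = 1

Propagation after the edit:
  sig1: runs — src2 -9->6; result 6.
  sig3: runs — sig1 1->6; result 6.

New value of sig3: 6.
Derived signals that run: sig1, sig3 — 2 in total.
Values that change: src2, sig1, sig3.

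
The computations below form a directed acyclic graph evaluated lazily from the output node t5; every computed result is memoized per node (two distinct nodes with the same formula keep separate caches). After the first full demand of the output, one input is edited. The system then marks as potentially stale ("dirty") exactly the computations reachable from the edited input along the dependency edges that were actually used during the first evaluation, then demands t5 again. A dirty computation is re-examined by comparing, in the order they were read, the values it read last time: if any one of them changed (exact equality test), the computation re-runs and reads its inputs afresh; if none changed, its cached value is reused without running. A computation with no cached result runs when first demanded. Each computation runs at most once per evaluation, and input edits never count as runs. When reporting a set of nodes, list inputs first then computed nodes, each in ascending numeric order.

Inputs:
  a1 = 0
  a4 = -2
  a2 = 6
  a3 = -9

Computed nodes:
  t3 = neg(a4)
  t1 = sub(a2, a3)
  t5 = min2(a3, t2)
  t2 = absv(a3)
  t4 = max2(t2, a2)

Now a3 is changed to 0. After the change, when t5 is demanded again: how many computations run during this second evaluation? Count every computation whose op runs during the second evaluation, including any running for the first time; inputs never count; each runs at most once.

2 computations run: t2, t5.

First demand of the output computes:
  t2 = absv(-9) = 9
  t5 = min2(-9, 9) = -9

After the edit, cleaning proceeds:
  t2: a read changed (a3 -9->0) — executes, giving 0.
  t5: a read changed (a3 -9->0; t2 9->0) — executes, giving 0.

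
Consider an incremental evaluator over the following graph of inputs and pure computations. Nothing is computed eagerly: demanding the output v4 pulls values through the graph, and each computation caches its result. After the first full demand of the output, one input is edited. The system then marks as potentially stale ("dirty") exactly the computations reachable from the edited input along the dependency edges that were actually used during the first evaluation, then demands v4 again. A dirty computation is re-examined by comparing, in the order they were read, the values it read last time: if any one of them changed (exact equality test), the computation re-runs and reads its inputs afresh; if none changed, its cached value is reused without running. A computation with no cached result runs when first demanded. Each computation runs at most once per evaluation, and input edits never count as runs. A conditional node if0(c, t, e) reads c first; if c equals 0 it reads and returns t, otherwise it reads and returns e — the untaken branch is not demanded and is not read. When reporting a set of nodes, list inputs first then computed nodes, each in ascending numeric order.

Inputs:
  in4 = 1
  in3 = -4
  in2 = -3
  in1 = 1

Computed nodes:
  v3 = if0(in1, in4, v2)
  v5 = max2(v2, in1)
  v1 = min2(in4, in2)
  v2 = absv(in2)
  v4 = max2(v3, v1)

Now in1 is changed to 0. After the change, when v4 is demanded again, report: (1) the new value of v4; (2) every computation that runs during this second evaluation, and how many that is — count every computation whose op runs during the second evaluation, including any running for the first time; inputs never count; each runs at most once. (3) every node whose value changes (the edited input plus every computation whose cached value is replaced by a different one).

Initial pass — values computed on the first demand:
  v1 = min2(1, -3) = -3
  v2 = absv(-3) = 3
  v3 = if0(in1=1 -> else branch v2) = 3
  v4 = max2(3, -3) = 3

Second demand — change propagation:
  v3: re-runs because in1 1->0; new result 1.
  v4: re-runs because v3 3->1; new result 1.

v4 now evaluates to 1.
Run set: v3, v4 (2 run).
Changed values: in1, v3, v4.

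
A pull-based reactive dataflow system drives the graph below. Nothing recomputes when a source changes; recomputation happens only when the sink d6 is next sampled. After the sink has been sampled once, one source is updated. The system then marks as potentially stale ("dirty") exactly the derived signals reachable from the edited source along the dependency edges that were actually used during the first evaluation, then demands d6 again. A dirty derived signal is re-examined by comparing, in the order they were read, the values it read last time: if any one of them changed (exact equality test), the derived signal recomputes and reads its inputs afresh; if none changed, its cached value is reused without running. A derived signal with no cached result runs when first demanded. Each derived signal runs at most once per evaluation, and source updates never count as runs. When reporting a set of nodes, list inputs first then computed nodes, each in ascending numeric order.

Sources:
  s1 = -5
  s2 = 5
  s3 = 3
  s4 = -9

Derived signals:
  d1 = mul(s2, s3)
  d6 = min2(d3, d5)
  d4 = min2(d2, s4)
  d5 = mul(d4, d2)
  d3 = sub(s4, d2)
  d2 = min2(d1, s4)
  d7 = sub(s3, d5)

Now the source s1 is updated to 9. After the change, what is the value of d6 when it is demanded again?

New value of d6: 0.
Key observation: s1 is never demanded by the output, so the edit triggers no recomputation at all.

First evaluation (everything demanded from the output):
  d1 = mul(5, 3) = 15
  d2 = min2(15, -9) = -9
  d3 = sub(-9, -9) = 0
  d4 = min2(-9, -9) = -9
  d5 = mul(-9, -9) = 81
  d6 = min2(0, 81) = 0

Propagation after the edit:
  s1 feeds no computation that the output demands — nothing is marked dirty and nothing runs.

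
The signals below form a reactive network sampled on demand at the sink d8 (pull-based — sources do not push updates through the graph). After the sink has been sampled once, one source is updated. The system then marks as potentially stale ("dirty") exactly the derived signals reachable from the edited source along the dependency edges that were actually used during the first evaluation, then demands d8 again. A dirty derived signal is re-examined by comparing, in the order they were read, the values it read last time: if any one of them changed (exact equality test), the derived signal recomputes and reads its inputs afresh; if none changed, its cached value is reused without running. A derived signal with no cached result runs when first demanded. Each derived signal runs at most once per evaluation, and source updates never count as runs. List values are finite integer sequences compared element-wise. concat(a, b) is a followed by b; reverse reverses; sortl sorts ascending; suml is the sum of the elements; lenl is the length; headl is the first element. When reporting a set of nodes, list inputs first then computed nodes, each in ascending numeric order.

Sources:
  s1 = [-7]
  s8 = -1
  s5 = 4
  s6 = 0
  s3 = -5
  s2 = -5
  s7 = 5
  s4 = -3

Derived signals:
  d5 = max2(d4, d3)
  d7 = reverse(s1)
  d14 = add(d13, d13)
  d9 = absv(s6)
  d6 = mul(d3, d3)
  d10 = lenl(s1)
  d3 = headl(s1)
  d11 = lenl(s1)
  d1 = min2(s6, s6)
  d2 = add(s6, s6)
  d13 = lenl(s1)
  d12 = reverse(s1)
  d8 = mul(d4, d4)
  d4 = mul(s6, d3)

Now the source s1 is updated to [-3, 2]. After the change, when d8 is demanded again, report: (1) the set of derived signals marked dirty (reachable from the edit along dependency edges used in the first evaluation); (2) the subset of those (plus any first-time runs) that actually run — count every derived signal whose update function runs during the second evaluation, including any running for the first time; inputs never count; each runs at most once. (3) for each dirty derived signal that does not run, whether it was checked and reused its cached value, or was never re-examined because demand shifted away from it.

Dirty set: d3, d4, d8.
Run set: d3, d4 (2 run).
Re-examined without running (cache reused): d8.
The important point: d4 recomputes to an identical value, and the output ends up unchanged.

Initial pass — values computed on the first demand:
  d3 = headl([-7]) = -7
  d4 = mul(0, -7) = 0
  d8 = mul(0, 0) = 0

Second demand — change propagation:
  d3: re-runs because s1 [-7]->[-3, 2]; new result -3.
  d4: re-runs because d3 -7->-3; new result 0 (unchanged).
  d8: re-examined; everything it read last time is the same (d4 unchanged, d4 unchanged) — cache 0 kept, no run.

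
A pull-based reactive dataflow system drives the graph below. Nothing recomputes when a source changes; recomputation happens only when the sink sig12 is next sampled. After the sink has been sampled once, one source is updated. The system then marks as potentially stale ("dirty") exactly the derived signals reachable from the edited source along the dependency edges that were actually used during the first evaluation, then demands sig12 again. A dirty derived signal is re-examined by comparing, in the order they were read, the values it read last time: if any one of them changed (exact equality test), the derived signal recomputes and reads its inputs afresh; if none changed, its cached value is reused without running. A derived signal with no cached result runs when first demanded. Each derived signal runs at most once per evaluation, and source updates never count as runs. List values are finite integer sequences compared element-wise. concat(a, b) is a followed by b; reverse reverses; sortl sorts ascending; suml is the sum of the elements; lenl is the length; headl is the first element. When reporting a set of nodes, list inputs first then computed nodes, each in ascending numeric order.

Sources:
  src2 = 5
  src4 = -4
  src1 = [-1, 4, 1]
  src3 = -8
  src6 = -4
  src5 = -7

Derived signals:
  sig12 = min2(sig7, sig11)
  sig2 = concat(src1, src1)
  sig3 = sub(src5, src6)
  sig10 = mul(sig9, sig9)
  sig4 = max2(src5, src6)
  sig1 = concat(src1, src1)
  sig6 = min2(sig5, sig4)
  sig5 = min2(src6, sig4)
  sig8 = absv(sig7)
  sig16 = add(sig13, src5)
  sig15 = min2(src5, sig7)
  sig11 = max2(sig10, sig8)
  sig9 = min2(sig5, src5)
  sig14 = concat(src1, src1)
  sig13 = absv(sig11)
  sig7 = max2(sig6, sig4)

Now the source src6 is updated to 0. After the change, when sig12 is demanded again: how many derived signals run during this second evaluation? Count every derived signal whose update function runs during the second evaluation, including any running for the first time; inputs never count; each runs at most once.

First evaluation (everything demanded from the output):
  sig4 = max2(-7, -4) = -4
  sig5 = min2(-4, -4) = -4
  sig6 = min2(-4, -4) = -4
  sig7 = max2(-4, -4) = -4
  sig8 = absv(-4) = 4
  sig9 = min2(-4, -7) = -7
  sig10 = mul(-7, -7) = 49
  sig11 = max2(49, 4) = 49
  sig12 = min2(-4, 49) = -4

Propagation after the edit:
  sig4: runs — src6 -4->0; result 0.
  sig5: runs — src6 -4->0; sig4 -4->0; result 0.
  sig6: runs — sig5 -4->0; sig4 -4->0; result 0.
  sig7: runs — sig6 -4->0; sig4 -4->0; result 0.
  sig8: runs — sig7 -4->0; result 0.
  sig9: runs — sig5 -4->0; result -7 (same value as before).
  sig10: checked — values it read are unchanged (sig9 unchanged, sig9 unchanged); reused cached 49 without running.
  sig11: runs — sig8 4->0; result 49 (same value as before).
  sig12: runs — sig7 -4->0; result 0.

Key observation: the cutoff stops propagation at sig10 — its inputs' values are unchanged, so it reuses its cache.

Derived signals that run: sig4, sig5, sig6, sig7, sig8, sig9, sig11, sig12 — 8 in total.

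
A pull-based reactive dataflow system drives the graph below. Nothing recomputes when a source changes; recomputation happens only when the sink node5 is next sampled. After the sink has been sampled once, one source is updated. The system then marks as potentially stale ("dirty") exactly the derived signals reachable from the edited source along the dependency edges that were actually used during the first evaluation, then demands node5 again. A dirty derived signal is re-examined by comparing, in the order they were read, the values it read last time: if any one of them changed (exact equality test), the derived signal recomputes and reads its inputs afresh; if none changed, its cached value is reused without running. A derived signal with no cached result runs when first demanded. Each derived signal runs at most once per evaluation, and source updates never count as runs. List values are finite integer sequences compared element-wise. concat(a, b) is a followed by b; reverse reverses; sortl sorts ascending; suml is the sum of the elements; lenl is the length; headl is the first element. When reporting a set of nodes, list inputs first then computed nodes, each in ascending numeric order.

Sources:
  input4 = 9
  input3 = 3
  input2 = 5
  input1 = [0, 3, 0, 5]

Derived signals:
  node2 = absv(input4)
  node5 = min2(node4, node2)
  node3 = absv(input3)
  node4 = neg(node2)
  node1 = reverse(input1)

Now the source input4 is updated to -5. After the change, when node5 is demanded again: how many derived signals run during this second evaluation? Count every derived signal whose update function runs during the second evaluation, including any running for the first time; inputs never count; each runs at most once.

Derived signals that run: node2, node4, node5 — 3 in total.

First evaluation (everything demanded from the output):
  node2 = absv(9) = 9
  node4 = neg(9) = -9
  node5 = min2(-9, 9) = -9

Propagation after the edit:
  node2: runs — input4 9->-5; result 5.
  node4: runs — node2 9->5; result -5.
  node5: runs — node4 -9->-5; node2 9->5; result -5.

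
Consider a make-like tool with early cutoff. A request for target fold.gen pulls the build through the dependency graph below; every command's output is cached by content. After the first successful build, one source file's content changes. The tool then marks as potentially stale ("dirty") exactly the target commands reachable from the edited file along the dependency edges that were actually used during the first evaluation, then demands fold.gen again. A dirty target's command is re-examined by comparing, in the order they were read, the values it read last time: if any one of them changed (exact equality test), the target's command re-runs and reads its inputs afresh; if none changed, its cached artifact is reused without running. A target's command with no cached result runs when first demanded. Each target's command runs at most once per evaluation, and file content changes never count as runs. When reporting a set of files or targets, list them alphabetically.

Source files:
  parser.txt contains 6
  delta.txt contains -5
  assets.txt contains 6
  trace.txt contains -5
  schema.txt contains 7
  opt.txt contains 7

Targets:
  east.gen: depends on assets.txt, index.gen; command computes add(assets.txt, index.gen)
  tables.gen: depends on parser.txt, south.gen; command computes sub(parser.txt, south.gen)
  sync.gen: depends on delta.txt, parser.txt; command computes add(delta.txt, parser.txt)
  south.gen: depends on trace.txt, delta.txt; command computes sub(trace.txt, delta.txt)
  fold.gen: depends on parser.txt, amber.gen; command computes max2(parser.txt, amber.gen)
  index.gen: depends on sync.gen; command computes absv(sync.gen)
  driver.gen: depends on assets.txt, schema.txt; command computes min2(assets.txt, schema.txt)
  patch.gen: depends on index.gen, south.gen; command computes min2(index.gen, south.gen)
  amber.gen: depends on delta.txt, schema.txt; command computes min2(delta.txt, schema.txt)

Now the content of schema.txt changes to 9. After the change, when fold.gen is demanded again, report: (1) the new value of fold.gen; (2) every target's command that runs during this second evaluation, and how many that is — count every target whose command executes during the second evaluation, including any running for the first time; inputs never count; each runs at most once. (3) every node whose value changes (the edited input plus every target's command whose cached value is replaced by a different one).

First demand of the output computes:
  amber.gen = min2(-5, 7) = -5
  fold.gen = max2(6, -5) = 6

After the edit, cleaning proceeds:
  amber.gen: a read changed (schema.txt 7->9) — executes, giving -5 — identical to its old value.
  fold.gen: dirty, but its reads are unchanged (parser.txt unchanged, amber.gen unchanged); cached 6 stands.

Note the absorption at amber.gen: it re-runs yet its value is the same, leaving the output's value untouched.

Demanding fold.gen again yields 6.
1 target commands run: amber.gen.
The nodes whose values change: schema.txt.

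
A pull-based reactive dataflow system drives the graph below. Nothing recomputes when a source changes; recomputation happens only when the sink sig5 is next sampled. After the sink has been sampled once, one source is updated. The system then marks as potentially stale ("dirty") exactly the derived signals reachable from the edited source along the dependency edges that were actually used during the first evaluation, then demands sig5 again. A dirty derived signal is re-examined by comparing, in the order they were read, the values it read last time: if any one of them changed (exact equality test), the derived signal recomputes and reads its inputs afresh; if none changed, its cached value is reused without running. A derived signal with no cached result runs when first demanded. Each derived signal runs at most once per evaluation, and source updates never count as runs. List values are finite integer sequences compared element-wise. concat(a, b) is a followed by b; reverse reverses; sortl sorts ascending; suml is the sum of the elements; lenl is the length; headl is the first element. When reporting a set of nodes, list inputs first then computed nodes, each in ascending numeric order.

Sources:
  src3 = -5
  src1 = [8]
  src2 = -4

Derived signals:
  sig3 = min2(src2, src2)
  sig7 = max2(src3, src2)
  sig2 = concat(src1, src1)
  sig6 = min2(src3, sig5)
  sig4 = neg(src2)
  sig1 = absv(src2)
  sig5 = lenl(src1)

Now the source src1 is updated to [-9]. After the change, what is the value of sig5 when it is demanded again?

New value of sig5: 1.

First evaluation (everything demanded from the output):
  sig5 = lenl([8]) = 1

Propagation after the edit:
  sig5: runs — src1 [8]->[-9]; result 1 (same value as before).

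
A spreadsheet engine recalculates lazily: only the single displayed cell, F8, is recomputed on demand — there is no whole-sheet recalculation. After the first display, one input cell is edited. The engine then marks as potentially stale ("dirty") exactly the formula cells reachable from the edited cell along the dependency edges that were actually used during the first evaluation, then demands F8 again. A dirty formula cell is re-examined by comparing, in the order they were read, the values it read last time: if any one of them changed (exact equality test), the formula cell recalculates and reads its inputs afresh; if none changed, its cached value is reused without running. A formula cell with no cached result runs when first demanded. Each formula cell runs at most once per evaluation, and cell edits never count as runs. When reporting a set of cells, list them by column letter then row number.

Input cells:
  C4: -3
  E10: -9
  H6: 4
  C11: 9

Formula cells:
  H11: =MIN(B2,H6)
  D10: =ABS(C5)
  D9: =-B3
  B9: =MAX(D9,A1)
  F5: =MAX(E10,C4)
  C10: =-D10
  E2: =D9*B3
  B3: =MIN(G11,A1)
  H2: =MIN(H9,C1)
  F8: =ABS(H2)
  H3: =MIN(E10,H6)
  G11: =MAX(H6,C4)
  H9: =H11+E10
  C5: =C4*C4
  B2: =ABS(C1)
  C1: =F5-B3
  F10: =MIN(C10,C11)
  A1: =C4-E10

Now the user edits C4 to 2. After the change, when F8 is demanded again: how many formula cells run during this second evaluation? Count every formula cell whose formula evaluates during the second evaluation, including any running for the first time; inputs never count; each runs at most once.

First evaluation (everything demanded from the output):
  A1 = -3 - -9 = 6
  F5 = MAX(-9, -3) = -3
  G11 = MAX(4, -3) = 4
  B3 = MIN(4, 6) = 4
  C1 = -3 - 4 = -7
  B2 = ABS(-7) = 7
  H11 = MIN(7, 4) = 4
  H9 = 4 + -9 = -5
  H2 = MIN(-5, -7) = -7
  F8 = ABS(-7) = 7

Propagation after the edit:
  A1: runs — C4 -3->2; result 11.
  F5: runs — C4 -3->2; result 2.
  G11: runs — C4 -3->2; result 4 (same value as before).
  B3: runs — A1 6->11; result 4 (same value as before).
  C1: runs — F5 -3->2; result -2.
  B2: runs — C1 -7->-2; result 2.
  H11: runs — B2 7->2; result 2.
  H9: runs — H11 4->2; result -7.
  H2: runs — H9 -5->-7; C1 -7->-2; result -7 (same value as before).
  F8: checked — values it read are unchanged (H2 unchanged); reused cached 7 without running.

Key observation: the cutoff stops propagation at F8 — its inputs' values are unchanged, so it reuses its cache.

Formula cells that run: A1, B2, B3, C1, F5, G11, H2, H9, H11 — 9 in total.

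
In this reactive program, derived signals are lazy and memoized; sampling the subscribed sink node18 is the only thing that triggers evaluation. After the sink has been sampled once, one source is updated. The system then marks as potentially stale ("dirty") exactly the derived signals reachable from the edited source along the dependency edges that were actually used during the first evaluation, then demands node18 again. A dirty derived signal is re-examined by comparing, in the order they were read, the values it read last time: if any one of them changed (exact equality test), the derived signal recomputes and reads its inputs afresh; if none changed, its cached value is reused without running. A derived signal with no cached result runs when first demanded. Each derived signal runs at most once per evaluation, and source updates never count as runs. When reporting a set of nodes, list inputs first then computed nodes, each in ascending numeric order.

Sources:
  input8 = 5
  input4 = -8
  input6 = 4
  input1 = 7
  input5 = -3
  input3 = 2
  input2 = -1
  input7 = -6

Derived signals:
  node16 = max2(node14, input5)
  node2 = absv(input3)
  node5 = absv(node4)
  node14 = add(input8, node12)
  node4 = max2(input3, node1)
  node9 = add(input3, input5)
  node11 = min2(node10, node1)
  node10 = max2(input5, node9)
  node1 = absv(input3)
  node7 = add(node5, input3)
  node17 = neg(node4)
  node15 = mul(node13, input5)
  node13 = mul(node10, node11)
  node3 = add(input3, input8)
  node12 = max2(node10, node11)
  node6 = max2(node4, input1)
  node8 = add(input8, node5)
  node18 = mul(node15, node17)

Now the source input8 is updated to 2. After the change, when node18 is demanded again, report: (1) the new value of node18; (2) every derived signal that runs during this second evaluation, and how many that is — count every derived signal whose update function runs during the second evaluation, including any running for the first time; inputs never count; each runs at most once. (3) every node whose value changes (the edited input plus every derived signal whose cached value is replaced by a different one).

Demanding node18 again yields 6.
0 derived signals run: none.
The nodes whose values change: input8.
Note the shortcut — input8 feeds only undemanded nodes, so no recomputation happens.

First demand of the output computes:
  node1 = absv(2) = 2
  node4 = max2(2, 2) = 2
  node9 = add(2, -3) = -1
  node10 = max2(-3, -1) = -1
  node11 = min2(-1, 2) = -1
  node13 = mul(-1, -1) = 1
  node15 = mul(1, -3) = -3
  node17 = neg(2) = -2
  node18 = mul(-3, -2) = 6

After the edit, cleaning proceeds:
  input8 only reaches undemanded nodes; the second demand re-runs nothing.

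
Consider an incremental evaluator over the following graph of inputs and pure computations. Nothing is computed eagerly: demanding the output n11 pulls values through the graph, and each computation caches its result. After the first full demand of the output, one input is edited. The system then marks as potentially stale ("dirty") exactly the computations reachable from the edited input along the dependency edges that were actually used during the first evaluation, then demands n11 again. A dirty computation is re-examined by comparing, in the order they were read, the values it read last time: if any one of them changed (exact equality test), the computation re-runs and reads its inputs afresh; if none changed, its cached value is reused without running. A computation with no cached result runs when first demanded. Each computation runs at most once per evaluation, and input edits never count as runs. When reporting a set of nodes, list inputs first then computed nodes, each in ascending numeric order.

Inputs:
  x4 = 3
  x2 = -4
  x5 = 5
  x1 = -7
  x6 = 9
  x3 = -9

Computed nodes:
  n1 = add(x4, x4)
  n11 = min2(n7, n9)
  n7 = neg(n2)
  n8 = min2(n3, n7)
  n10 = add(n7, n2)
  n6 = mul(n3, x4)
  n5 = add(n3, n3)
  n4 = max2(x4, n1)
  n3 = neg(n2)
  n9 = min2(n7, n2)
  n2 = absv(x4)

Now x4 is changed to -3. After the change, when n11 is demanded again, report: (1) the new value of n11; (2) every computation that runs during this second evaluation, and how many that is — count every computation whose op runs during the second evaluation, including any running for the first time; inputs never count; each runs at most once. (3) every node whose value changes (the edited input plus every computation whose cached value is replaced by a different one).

Initial pass — values computed on the first demand:
  n2 = absv(3) = 3
  n7 = neg(3) = -3
  n9 = min2(-3, 3) = -3
  n11 = min2(-3, -3) = -3

Second demand — change propagation:
  n2: re-runs because x4 3->-3; new result 3 (unchanged).
  n7: re-examined; everything it read last time is the same (n2 unchanged) — cache -3 kept, no run.
  n9: re-examined; everything it read last time is the same (n7 unchanged, n2 unchanged) — cache -3 kept, no run.
  n11: re-examined; everything it read last time is the same (n7 unchanged, n9 unchanged) — cache -3 kept, no run.

The important point: n2 recomputes to an identical value, and the output ends up unchanged.

n11 now evaluates to -3.
Run set: n2 (1 run).
Changed values: x4.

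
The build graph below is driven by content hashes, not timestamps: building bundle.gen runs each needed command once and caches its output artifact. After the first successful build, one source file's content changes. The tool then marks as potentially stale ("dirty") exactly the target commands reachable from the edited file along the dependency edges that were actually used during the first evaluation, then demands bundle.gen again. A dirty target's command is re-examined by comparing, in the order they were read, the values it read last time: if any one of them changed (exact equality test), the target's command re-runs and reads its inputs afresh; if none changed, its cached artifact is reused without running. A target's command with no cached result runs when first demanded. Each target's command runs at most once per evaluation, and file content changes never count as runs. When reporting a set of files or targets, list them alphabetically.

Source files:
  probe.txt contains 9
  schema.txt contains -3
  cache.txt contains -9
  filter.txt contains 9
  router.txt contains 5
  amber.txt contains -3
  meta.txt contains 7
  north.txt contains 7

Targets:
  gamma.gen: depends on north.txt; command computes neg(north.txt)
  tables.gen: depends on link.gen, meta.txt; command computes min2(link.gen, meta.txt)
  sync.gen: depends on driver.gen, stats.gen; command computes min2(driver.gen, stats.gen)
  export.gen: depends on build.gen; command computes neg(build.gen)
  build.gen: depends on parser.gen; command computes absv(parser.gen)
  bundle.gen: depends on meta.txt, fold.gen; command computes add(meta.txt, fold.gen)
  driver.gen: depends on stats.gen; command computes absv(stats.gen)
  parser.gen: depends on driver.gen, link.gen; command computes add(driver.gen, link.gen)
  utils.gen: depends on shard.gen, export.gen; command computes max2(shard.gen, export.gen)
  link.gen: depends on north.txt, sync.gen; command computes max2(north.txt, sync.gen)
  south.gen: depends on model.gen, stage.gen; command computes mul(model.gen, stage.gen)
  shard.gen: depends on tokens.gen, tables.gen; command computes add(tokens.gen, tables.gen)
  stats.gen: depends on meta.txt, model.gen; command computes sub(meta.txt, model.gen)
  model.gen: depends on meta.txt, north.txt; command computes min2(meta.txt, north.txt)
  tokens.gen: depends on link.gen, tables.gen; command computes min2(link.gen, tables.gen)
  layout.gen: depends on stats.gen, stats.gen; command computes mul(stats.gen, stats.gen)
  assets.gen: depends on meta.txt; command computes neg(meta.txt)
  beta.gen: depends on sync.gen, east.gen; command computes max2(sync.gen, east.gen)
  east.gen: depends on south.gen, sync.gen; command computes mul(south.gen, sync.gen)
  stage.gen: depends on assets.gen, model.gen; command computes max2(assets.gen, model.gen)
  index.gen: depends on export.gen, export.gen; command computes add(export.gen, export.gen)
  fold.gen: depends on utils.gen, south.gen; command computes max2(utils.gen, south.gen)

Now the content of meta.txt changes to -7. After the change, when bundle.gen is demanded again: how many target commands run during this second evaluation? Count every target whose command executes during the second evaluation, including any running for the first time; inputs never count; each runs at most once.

Run set: assets.gen, bundle.gen, fold.gen, model.gen, shard.gen, south.gen, stage.gen, stats.gen, tables.gen, tokens.gen, utils.gen (11 run).
The important point: at driver.gen every value read last time is unchanged, so the dirty flag clears without a run.

Initial pass — values computed on the first demand:
  assets.gen = neg(7) = -7
  model.gen = min2(7, 7) = 7
  stage.gen = max2(-7, 7) = 7
  south.gen = mul(7, 7) = 49
  stats.gen = sub(7, 7) = 0
  driver.gen = absv(0) = 0
  sync.gen = min2(0, 0) = 0
  link.gen = max2(7, 0) = 7
  parser.gen = add(0, 7) = 7
  build.gen = absv(7) = 7
  export.gen = neg(7) = -7
  tables.gen = min2(7, 7) = 7
  tokens.gen = min2(7, 7) = 7
  shard.gen = add(7, 7) = 14
  utils.gen = max2(14, -7) = 14
  fold.gen = max2(14, 49) = 49
  bundle.gen = add(7, 49) = 56

Second demand — change propagation:
  assets.gen: re-runs because meta.txt 7->-7; new result 7.
  model.gen: re-runs because meta.txt 7->-7; new result -7.
  stage.gen: re-runs because assets.gen -7->7; model.gen 7->-7; new result 7 (unchanged).
  south.gen: re-runs because model.gen 7->-7; new result -49.
  stats.gen: re-runs because meta.txt 7->-7; model.gen 7->-7; new result 0 (unchanged).
  driver.gen: re-examined; everything it read last time is the same (stats.gen unchanged) — cache 0 kept, no run.
  sync.gen: re-examined; everything it read last time is the same (driver.gen unchanged, stats.gen unchanged) — cache 0 kept, no run.
  link.gen: re-examined; everything it read last time is the same (north.txt unchanged, sync.gen unchanged) — cache 7 kept, no run.
  parser.gen: re-examined; everything it read last time is the same (driver.gen unchanged, link.gen unchanged) — cache 7 kept, no run.
  build.gen: re-examined; everything it read last time is the same (parser.gen unchanged) — cache 7 kept, no run.
  export.gen: re-examined; everything it read last time is the same (build.gen unchanged) — cache -7 kept, no run.
  tables.gen: re-runs because meta.txt 7->-7; new result -7.
  tokens.gen: re-runs because tables.gen 7->-7; new result -7.
  shard.gen: re-runs because tokens.gen 7->-7; tables.gen 7->-7; new result -14.
  utils.gen: re-runs because shard.gen 14->-14; new result -7.
  fold.gen: re-runs because utils.gen 14->-7; south.gen 49->-49; new result -7.
  bundle.gen: re-runs because meta.txt 7->-7; fold.gen 49->-7; new result -14.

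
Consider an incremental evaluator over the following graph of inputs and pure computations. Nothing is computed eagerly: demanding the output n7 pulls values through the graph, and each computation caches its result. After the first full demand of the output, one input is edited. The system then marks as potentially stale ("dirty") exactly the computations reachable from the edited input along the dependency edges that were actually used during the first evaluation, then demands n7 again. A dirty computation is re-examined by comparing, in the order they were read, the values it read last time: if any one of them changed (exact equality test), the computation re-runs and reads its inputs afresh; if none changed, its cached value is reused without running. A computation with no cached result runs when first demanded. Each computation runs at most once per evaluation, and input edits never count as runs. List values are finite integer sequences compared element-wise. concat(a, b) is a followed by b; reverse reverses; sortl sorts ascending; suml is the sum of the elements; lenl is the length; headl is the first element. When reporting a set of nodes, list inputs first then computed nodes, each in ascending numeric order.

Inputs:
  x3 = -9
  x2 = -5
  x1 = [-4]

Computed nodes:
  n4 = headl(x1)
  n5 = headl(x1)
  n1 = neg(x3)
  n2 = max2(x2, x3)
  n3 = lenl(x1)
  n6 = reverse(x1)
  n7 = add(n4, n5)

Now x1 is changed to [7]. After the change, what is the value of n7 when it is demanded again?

n7 now evaluates to 14.

Initial pass — values computed on the first demand:
  n4 = headl([-4]) = -4
  n5 = headl([-4]) = -4
  n7 = add(-4, -4) = -8

Second demand — change propagation:
  n4: re-runs because x1 [-4]->[7]; new result 7.
  n5: re-runs because x1 [-4]->[7]; new result 7.
  n7: re-runs because n4 -4->7; n5 -4->7; new result 14.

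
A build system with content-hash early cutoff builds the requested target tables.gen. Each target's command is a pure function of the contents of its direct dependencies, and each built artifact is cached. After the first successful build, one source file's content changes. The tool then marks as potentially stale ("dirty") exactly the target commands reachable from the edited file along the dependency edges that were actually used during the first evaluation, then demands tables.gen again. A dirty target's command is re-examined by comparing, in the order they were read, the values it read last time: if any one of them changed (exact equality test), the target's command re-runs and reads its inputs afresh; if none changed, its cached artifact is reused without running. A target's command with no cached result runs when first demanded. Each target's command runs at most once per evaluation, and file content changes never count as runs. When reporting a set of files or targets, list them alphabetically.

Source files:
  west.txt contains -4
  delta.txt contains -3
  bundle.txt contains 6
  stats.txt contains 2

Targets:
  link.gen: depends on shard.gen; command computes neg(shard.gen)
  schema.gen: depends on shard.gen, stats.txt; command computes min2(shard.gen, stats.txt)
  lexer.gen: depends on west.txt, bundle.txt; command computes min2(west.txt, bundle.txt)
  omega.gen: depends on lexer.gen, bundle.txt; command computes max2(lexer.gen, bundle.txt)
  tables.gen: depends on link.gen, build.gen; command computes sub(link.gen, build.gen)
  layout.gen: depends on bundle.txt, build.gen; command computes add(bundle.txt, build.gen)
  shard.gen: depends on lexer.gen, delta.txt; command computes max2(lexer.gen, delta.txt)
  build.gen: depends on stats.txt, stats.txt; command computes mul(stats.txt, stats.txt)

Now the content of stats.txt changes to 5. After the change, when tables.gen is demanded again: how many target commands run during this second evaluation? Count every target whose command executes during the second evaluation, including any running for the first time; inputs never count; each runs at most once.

Target commands that run: build.gen, tables.gen — 2 in total.

First evaluation (everything demanded from the output):
  build.gen = mul(2, 2) = 4
  lexer.gen = min2(-4, 6) = -4
  shard.gen = max2(-4, -3) = -3
  link.gen = neg(-3) = 3
  tables.gen = sub(3, 4) = -1

Propagation after the edit:
  build.gen: runs — stats.txt 2->5; stats.txt 2->5; result 25.
  tables.gen: runs — build.gen 4->25; result -22.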